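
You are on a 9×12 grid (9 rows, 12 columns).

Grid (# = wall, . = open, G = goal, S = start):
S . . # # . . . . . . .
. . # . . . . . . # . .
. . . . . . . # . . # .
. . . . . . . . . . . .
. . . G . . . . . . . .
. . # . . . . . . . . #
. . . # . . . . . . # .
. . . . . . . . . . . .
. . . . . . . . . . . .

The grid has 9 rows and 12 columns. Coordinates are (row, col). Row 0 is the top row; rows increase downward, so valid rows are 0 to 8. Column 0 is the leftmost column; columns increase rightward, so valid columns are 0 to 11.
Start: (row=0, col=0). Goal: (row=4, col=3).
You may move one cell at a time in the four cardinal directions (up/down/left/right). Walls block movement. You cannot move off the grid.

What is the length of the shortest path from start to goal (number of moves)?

BFS from (row=0, col=0) until reaching (row=4, col=3):
  Distance 0: (row=0, col=0)
  Distance 1: (row=0, col=1), (row=1, col=0)
  Distance 2: (row=0, col=2), (row=1, col=1), (row=2, col=0)
  Distance 3: (row=2, col=1), (row=3, col=0)
  Distance 4: (row=2, col=2), (row=3, col=1), (row=4, col=0)
  Distance 5: (row=2, col=3), (row=3, col=2), (row=4, col=1), (row=5, col=0)
  Distance 6: (row=1, col=3), (row=2, col=4), (row=3, col=3), (row=4, col=2), (row=5, col=1), (row=6, col=0)
  Distance 7: (row=1, col=4), (row=2, col=5), (row=3, col=4), (row=4, col=3), (row=6, col=1), (row=7, col=0)  <- goal reached here
One shortest path (7 moves): (row=0, col=0) -> (row=0, col=1) -> (row=1, col=1) -> (row=2, col=1) -> (row=2, col=2) -> (row=2, col=3) -> (row=3, col=3) -> (row=4, col=3)

Answer: Shortest path length: 7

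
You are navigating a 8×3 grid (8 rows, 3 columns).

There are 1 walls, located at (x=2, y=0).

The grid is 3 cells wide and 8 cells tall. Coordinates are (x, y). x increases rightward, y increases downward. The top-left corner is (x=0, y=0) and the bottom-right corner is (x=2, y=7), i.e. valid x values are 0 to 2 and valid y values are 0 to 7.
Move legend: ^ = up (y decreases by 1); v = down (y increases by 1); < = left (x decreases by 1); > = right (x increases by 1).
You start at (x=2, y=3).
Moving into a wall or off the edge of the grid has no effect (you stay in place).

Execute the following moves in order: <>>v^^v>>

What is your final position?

Start: (x=2, y=3)
  < (left): (x=2, y=3) -> (x=1, y=3)
  > (right): (x=1, y=3) -> (x=2, y=3)
  > (right): blocked, stay at (x=2, y=3)
  v (down): (x=2, y=3) -> (x=2, y=4)
  ^ (up): (x=2, y=4) -> (x=2, y=3)
  ^ (up): (x=2, y=3) -> (x=2, y=2)
  v (down): (x=2, y=2) -> (x=2, y=3)
  > (right): blocked, stay at (x=2, y=3)
  > (right): blocked, stay at (x=2, y=3)
Final: (x=2, y=3)

Answer: Final position: (x=2, y=3)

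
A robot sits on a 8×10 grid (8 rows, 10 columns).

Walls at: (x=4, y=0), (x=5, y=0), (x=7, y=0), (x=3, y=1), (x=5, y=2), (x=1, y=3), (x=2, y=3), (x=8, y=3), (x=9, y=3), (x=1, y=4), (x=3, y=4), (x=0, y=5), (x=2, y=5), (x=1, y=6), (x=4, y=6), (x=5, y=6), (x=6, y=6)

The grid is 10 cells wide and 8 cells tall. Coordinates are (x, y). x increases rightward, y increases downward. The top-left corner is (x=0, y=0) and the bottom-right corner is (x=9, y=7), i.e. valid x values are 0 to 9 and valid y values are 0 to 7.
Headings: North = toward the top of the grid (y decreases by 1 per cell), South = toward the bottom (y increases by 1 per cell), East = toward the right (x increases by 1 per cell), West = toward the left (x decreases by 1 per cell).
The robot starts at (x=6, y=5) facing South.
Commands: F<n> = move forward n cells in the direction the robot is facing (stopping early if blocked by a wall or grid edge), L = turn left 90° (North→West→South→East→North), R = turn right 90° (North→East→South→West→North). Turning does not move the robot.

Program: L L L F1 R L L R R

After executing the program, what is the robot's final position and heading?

Answer: Final position: (x=5, y=5), facing North

Derivation:
Start: (x=6, y=5), facing South
  L: turn left, now facing East
  L: turn left, now facing North
  L: turn left, now facing West
  F1: move forward 1, now at (x=5, y=5)
  R: turn right, now facing North
  L: turn left, now facing West
  L: turn left, now facing South
  R: turn right, now facing West
  R: turn right, now facing North
Final: (x=5, y=5), facing North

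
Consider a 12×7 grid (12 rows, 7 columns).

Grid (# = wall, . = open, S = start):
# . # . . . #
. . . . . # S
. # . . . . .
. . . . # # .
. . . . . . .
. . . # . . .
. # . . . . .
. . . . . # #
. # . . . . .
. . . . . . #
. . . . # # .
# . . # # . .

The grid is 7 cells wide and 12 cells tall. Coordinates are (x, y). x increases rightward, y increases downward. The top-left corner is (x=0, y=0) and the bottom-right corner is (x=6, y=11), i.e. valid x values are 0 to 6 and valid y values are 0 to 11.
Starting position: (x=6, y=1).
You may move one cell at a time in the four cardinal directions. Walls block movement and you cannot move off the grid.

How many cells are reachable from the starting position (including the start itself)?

BFS flood-fill from (x=6, y=1):
  Distance 0: (x=6, y=1)
  Distance 1: (x=6, y=2)
  Distance 2: (x=5, y=2), (x=6, y=3)
  Distance 3: (x=4, y=2), (x=6, y=4)
  Distance 4: (x=4, y=1), (x=3, y=2), (x=5, y=4), (x=6, y=5)
  Distance 5: (x=4, y=0), (x=3, y=1), (x=2, y=2), (x=3, y=3), (x=4, y=4), (x=5, y=5), (x=6, y=6)
  Distance 6: (x=3, y=0), (x=5, y=0), (x=2, y=1), (x=2, y=3), (x=3, y=4), (x=4, y=5), (x=5, y=6)
  Distance 7: (x=1, y=1), (x=1, y=3), (x=2, y=4), (x=4, y=6)
  Distance 8: (x=1, y=0), (x=0, y=1), (x=0, y=3), (x=1, y=4), (x=2, y=5), (x=3, y=6), (x=4, y=7)
  Distance 9: (x=0, y=2), (x=0, y=4), (x=1, y=5), (x=2, y=6), (x=3, y=7), (x=4, y=8)
  Distance 10: (x=0, y=5), (x=2, y=7), (x=3, y=8), (x=5, y=8), (x=4, y=9)
  Distance 11: (x=0, y=6), (x=1, y=7), (x=2, y=8), (x=6, y=8), (x=3, y=9), (x=5, y=9)
  Distance 12: (x=0, y=7), (x=2, y=9), (x=3, y=10)
  Distance 13: (x=0, y=8), (x=1, y=9), (x=2, y=10)
  Distance 14: (x=0, y=9), (x=1, y=10), (x=2, y=11)
  Distance 15: (x=0, y=10), (x=1, y=11)
Total reachable: 63 (grid has 66 open cells total)

Answer: Reachable cells: 63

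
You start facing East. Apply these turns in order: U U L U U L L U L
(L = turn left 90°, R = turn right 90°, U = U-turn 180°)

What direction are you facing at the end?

Answer: Final heading: West

Derivation:
Start: East
  U (U-turn (180°)) -> West
  U (U-turn (180°)) -> East
  L (left (90° counter-clockwise)) -> North
  U (U-turn (180°)) -> South
  U (U-turn (180°)) -> North
  L (left (90° counter-clockwise)) -> West
  L (left (90° counter-clockwise)) -> South
  U (U-turn (180°)) -> North
  L (left (90° counter-clockwise)) -> West
Final: West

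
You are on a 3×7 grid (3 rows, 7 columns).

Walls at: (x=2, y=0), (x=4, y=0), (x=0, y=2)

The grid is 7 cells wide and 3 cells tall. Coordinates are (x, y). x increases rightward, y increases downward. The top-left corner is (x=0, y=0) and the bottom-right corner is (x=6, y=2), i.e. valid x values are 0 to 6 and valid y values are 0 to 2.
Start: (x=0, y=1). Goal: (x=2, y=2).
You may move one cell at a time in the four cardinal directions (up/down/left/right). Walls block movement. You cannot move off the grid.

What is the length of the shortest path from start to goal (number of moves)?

Answer: Shortest path length: 3

Derivation:
BFS from (x=0, y=1) until reaching (x=2, y=2):
  Distance 0: (x=0, y=1)
  Distance 1: (x=0, y=0), (x=1, y=1)
  Distance 2: (x=1, y=0), (x=2, y=1), (x=1, y=2)
  Distance 3: (x=3, y=1), (x=2, y=2)  <- goal reached here
One shortest path (3 moves): (x=0, y=1) -> (x=1, y=1) -> (x=2, y=1) -> (x=2, y=2)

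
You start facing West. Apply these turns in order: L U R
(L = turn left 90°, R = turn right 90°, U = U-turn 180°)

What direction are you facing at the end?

Answer: Final heading: East

Derivation:
Start: West
  L (left (90° counter-clockwise)) -> South
  U (U-turn (180°)) -> North
  R (right (90° clockwise)) -> East
Final: East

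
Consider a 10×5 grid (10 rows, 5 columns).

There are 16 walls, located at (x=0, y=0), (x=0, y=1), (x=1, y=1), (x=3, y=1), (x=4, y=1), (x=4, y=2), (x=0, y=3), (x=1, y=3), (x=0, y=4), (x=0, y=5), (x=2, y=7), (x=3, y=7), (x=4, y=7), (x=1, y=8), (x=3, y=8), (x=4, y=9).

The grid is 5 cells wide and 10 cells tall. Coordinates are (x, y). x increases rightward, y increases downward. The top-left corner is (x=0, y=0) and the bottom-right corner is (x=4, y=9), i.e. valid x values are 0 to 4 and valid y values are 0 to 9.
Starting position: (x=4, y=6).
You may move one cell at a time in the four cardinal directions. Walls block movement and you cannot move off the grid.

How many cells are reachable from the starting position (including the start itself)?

BFS flood-fill from (x=4, y=6):
  Distance 0: (x=4, y=6)
  Distance 1: (x=4, y=5), (x=3, y=6)
  Distance 2: (x=4, y=4), (x=3, y=5), (x=2, y=6)
  Distance 3: (x=4, y=3), (x=3, y=4), (x=2, y=5), (x=1, y=6)
  Distance 4: (x=3, y=3), (x=2, y=4), (x=1, y=5), (x=0, y=6), (x=1, y=7)
  Distance 5: (x=3, y=2), (x=2, y=3), (x=1, y=4), (x=0, y=7)
  Distance 6: (x=2, y=2), (x=0, y=8)
  Distance 7: (x=2, y=1), (x=1, y=2), (x=0, y=9)
  Distance 8: (x=2, y=0), (x=0, y=2), (x=1, y=9)
  Distance 9: (x=1, y=0), (x=3, y=0), (x=2, y=9)
  Distance 10: (x=4, y=0), (x=2, y=8), (x=3, y=9)
Total reachable: 33 (grid has 34 open cells total)

Answer: Reachable cells: 33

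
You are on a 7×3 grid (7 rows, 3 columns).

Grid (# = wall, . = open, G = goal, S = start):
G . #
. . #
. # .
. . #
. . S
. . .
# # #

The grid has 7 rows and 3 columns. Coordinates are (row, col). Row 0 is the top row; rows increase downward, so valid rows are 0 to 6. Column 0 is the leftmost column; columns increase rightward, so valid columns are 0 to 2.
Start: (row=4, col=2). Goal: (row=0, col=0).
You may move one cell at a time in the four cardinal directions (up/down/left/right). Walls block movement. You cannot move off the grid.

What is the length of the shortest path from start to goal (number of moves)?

BFS from (row=4, col=2) until reaching (row=0, col=0):
  Distance 0: (row=4, col=2)
  Distance 1: (row=4, col=1), (row=5, col=2)
  Distance 2: (row=3, col=1), (row=4, col=0), (row=5, col=1)
  Distance 3: (row=3, col=0), (row=5, col=0)
  Distance 4: (row=2, col=0)
  Distance 5: (row=1, col=0)
  Distance 6: (row=0, col=0), (row=1, col=1)  <- goal reached here
One shortest path (6 moves): (row=4, col=2) -> (row=4, col=1) -> (row=4, col=0) -> (row=3, col=0) -> (row=2, col=0) -> (row=1, col=0) -> (row=0, col=0)

Answer: Shortest path length: 6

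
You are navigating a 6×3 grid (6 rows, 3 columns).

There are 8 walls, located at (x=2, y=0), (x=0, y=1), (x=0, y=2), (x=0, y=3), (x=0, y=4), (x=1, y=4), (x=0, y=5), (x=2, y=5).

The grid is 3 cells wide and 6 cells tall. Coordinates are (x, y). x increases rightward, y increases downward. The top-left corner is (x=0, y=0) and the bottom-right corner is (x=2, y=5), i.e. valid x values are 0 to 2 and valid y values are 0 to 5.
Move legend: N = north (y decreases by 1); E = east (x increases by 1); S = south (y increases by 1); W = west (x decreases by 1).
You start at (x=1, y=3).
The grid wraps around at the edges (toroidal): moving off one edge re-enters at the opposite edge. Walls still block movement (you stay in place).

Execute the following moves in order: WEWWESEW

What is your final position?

Start: (x=1, y=3)
  W (west): blocked, stay at (x=1, y=3)
  E (east): (x=1, y=3) -> (x=2, y=3)
  W (west): (x=2, y=3) -> (x=1, y=3)
  W (west): blocked, stay at (x=1, y=3)
  E (east): (x=1, y=3) -> (x=2, y=3)
  S (south): (x=2, y=3) -> (x=2, y=4)
  E (east): blocked, stay at (x=2, y=4)
  W (west): blocked, stay at (x=2, y=4)
Final: (x=2, y=4)

Answer: Final position: (x=2, y=4)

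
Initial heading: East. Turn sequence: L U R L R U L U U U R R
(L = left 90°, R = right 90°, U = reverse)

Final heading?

Answer: Final heading: North

Derivation:
Start: East
  L (left (90° counter-clockwise)) -> North
  U (U-turn (180°)) -> South
  R (right (90° clockwise)) -> West
  L (left (90° counter-clockwise)) -> South
  R (right (90° clockwise)) -> West
  U (U-turn (180°)) -> East
  L (left (90° counter-clockwise)) -> North
  U (U-turn (180°)) -> South
  U (U-turn (180°)) -> North
  U (U-turn (180°)) -> South
  R (right (90° clockwise)) -> West
  R (right (90° clockwise)) -> North
Final: North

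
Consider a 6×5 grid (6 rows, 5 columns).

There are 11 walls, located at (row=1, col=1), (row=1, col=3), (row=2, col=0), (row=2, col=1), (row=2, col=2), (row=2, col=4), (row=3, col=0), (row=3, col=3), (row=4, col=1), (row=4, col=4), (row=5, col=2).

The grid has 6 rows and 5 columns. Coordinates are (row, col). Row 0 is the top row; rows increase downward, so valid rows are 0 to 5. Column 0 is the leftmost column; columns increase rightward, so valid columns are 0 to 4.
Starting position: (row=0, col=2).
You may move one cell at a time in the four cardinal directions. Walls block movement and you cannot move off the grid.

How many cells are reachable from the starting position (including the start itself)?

BFS flood-fill from (row=0, col=2):
  Distance 0: (row=0, col=2)
  Distance 1: (row=0, col=1), (row=0, col=3), (row=1, col=2)
  Distance 2: (row=0, col=0), (row=0, col=4)
  Distance 3: (row=1, col=0), (row=1, col=4)
Total reachable: 8 (grid has 19 open cells total)

Answer: Reachable cells: 8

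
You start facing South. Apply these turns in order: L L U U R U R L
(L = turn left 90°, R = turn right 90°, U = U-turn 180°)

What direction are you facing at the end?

Answer: Final heading: West

Derivation:
Start: South
  L (left (90° counter-clockwise)) -> East
  L (left (90° counter-clockwise)) -> North
  U (U-turn (180°)) -> South
  U (U-turn (180°)) -> North
  R (right (90° clockwise)) -> East
  U (U-turn (180°)) -> West
  R (right (90° clockwise)) -> North
  L (left (90° counter-clockwise)) -> West
Final: West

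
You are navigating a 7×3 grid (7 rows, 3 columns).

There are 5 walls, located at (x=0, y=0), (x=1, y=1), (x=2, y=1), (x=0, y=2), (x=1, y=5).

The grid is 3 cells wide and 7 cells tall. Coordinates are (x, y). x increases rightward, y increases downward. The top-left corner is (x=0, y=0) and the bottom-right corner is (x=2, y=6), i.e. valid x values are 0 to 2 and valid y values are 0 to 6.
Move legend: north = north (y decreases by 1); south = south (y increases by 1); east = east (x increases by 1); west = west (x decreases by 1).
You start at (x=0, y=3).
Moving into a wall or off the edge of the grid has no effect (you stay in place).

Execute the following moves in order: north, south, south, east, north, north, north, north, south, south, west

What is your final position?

Start: (x=0, y=3)
  north (north): blocked, stay at (x=0, y=3)
  south (south): (x=0, y=3) -> (x=0, y=4)
  south (south): (x=0, y=4) -> (x=0, y=5)
  east (east): blocked, stay at (x=0, y=5)
  north (north): (x=0, y=5) -> (x=0, y=4)
  north (north): (x=0, y=4) -> (x=0, y=3)
  north (north): blocked, stay at (x=0, y=3)
  north (north): blocked, stay at (x=0, y=3)
  south (south): (x=0, y=3) -> (x=0, y=4)
  south (south): (x=0, y=4) -> (x=0, y=5)
  west (west): blocked, stay at (x=0, y=5)
Final: (x=0, y=5)

Answer: Final position: (x=0, y=5)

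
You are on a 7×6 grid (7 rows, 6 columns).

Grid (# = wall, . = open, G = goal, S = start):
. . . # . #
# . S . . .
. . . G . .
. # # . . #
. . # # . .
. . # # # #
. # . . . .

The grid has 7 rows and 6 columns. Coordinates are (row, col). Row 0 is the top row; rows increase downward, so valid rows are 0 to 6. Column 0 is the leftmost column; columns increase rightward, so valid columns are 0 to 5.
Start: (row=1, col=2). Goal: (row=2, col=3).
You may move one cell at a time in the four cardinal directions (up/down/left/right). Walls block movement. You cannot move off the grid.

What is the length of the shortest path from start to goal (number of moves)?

Answer: Shortest path length: 2

Derivation:
BFS from (row=1, col=2) until reaching (row=2, col=3):
  Distance 0: (row=1, col=2)
  Distance 1: (row=0, col=2), (row=1, col=1), (row=1, col=3), (row=2, col=2)
  Distance 2: (row=0, col=1), (row=1, col=4), (row=2, col=1), (row=2, col=3)  <- goal reached here
One shortest path (2 moves): (row=1, col=2) -> (row=1, col=3) -> (row=2, col=3)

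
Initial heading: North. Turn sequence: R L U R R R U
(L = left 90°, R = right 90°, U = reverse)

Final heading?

Answer: Final heading: West

Derivation:
Start: North
  R (right (90° clockwise)) -> East
  L (left (90° counter-clockwise)) -> North
  U (U-turn (180°)) -> South
  R (right (90° clockwise)) -> West
  R (right (90° clockwise)) -> North
  R (right (90° clockwise)) -> East
  U (U-turn (180°)) -> West
Final: West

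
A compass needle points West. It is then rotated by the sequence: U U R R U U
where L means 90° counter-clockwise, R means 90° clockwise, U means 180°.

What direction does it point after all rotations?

Answer: Final heading: East

Derivation:
Start: West
  U (U-turn (180°)) -> East
  U (U-turn (180°)) -> West
  R (right (90° clockwise)) -> North
  R (right (90° clockwise)) -> East
  U (U-turn (180°)) -> West
  U (U-turn (180°)) -> East
Final: East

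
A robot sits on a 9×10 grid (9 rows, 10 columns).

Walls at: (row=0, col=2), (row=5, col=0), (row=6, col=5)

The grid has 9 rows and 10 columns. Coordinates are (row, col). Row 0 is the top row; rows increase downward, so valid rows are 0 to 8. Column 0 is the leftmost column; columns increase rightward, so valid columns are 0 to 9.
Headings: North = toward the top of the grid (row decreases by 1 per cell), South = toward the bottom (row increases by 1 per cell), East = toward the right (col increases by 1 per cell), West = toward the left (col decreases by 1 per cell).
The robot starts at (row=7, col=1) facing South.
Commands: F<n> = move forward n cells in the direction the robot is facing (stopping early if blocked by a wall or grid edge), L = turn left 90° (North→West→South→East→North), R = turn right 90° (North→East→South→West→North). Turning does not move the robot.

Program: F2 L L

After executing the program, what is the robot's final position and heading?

Answer: Final position: (row=8, col=1), facing North

Derivation:
Start: (row=7, col=1), facing South
  F2: move forward 1/2 (blocked), now at (row=8, col=1)
  L: turn left, now facing East
  L: turn left, now facing North
Final: (row=8, col=1), facing North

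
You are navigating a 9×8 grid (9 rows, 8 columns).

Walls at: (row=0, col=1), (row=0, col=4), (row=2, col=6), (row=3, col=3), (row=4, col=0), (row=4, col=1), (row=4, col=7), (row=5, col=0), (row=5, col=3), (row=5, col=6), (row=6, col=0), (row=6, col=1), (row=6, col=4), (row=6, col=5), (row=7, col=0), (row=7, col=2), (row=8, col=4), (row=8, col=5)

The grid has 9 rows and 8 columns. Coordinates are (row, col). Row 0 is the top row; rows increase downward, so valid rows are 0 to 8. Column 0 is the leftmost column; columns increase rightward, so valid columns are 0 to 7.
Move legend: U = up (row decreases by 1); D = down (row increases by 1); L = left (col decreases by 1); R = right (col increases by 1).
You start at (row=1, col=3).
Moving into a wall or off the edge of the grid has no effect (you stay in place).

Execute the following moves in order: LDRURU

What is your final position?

Start: (row=1, col=3)
  L (left): (row=1, col=3) -> (row=1, col=2)
  D (down): (row=1, col=2) -> (row=2, col=2)
  R (right): (row=2, col=2) -> (row=2, col=3)
  U (up): (row=2, col=3) -> (row=1, col=3)
  R (right): (row=1, col=3) -> (row=1, col=4)
  U (up): blocked, stay at (row=1, col=4)
Final: (row=1, col=4)

Answer: Final position: (row=1, col=4)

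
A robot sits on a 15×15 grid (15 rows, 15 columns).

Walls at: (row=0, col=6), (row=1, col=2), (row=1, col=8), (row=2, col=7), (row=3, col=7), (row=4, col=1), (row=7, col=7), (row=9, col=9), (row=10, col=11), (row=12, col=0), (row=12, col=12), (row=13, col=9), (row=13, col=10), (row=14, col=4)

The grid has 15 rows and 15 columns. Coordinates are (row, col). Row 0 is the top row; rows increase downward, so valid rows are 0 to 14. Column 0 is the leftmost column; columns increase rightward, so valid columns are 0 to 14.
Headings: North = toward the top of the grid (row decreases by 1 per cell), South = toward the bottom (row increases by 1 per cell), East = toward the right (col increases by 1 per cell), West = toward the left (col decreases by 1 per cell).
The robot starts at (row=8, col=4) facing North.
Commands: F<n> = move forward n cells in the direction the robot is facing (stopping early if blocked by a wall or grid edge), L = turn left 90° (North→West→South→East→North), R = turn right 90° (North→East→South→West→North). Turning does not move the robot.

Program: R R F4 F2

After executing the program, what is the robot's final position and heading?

Answer: Final position: (row=13, col=4), facing South

Derivation:
Start: (row=8, col=4), facing North
  R: turn right, now facing East
  R: turn right, now facing South
  F4: move forward 4, now at (row=12, col=4)
  F2: move forward 1/2 (blocked), now at (row=13, col=4)
Final: (row=13, col=4), facing South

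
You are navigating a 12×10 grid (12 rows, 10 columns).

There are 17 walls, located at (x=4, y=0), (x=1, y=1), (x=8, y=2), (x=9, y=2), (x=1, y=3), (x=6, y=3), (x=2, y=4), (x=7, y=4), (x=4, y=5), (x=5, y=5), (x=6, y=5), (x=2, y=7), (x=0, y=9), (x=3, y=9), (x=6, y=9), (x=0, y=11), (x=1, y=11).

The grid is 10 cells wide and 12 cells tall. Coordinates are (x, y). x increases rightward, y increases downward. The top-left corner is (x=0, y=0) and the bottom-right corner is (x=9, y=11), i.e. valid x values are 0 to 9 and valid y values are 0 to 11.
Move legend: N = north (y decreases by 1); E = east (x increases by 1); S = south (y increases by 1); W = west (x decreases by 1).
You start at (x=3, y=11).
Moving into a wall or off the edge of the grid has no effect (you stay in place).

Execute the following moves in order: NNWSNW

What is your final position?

Answer: Final position: (x=1, y=10)

Derivation:
Start: (x=3, y=11)
  N (north): (x=3, y=11) -> (x=3, y=10)
  N (north): blocked, stay at (x=3, y=10)
  W (west): (x=3, y=10) -> (x=2, y=10)
  S (south): (x=2, y=10) -> (x=2, y=11)
  N (north): (x=2, y=11) -> (x=2, y=10)
  W (west): (x=2, y=10) -> (x=1, y=10)
Final: (x=1, y=10)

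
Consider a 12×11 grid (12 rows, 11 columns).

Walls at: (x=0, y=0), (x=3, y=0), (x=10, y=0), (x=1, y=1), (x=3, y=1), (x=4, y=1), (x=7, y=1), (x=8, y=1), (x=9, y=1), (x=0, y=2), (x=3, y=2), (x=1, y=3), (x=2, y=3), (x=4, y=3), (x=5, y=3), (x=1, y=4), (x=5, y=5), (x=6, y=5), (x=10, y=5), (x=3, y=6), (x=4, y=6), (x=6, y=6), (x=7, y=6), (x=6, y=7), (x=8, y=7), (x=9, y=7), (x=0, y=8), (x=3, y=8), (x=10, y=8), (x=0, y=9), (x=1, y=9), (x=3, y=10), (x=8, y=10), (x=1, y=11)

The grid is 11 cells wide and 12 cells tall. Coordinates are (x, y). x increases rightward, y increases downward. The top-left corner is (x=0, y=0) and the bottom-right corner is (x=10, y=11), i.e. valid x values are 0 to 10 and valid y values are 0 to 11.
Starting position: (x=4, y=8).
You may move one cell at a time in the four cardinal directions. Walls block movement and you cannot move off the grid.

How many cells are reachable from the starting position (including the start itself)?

Answer: Reachable cells: 92

Derivation:
BFS flood-fill from (x=4, y=8):
  Distance 0: (x=4, y=8)
  Distance 1: (x=4, y=7), (x=5, y=8), (x=4, y=9)
  Distance 2: (x=3, y=7), (x=5, y=7), (x=6, y=8), (x=3, y=9), (x=5, y=9), (x=4, y=10)
  Distance 3: (x=5, y=6), (x=2, y=7), (x=7, y=8), (x=2, y=9), (x=6, y=9), (x=5, y=10), (x=4, y=11)
  Distance 4: (x=2, y=6), (x=1, y=7), (x=7, y=7), (x=2, y=8), (x=8, y=8), (x=7, y=9), (x=2, y=10), (x=6, y=10), (x=3, y=11), (x=5, y=11)
  Distance 5: (x=2, y=5), (x=1, y=6), (x=0, y=7), (x=1, y=8), (x=9, y=8), (x=8, y=9), (x=1, y=10), (x=7, y=10), (x=2, y=11), (x=6, y=11)
  Distance 6: (x=2, y=4), (x=1, y=5), (x=3, y=5), (x=0, y=6), (x=9, y=9), (x=0, y=10), (x=7, y=11)
  Distance 7: (x=3, y=4), (x=0, y=5), (x=4, y=5), (x=10, y=9), (x=9, y=10), (x=0, y=11), (x=8, y=11)
  Distance 8: (x=3, y=3), (x=0, y=4), (x=4, y=4), (x=10, y=10), (x=9, y=11)
  Distance 9: (x=0, y=3), (x=5, y=4), (x=10, y=11)
  Distance 10: (x=6, y=4)
  Distance 11: (x=6, y=3), (x=7, y=4)
  Distance 12: (x=6, y=2), (x=7, y=3), (x=8, y=4), (x=7, y=5)
  Distance 13: (x=6, y=1), (x=5, y=2), (x=7, y=2), (x=8, y=3), (x=9, y=4), (x=8, y=5)
  Distance 14: (x=6, y=0), (x=5, y=1), (x=4, y=2), (x=8, y=2), (x=9, y=3), (x=10, y=4), (x=9, y=5), (x=8, y=6)
  Distance 15: (x=5, y=0), (x=7, y=0), (x=9, y=2), (x=10, y=3), (x=9, y=6)
  Distance 16: (x=4, y=0), (x=8, y=0), (x=10, y=2), (x=10, y=6)
  Distance 17: (x=9, y=0), (x=10, y=1), (x=10, y=7)
Total reachable: 92 (grid has 98 open cells total)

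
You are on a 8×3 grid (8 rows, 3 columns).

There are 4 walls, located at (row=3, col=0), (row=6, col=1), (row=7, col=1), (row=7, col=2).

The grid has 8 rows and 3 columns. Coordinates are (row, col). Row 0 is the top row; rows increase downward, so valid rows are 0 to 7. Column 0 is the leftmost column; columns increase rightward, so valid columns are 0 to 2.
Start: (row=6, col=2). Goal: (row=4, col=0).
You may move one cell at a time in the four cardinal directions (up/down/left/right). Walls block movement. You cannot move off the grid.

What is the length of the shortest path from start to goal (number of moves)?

Answer: Shortest path length: 4

Derivation:
BFS from (row=6, col=2) until reaching (row=4, col=0):
  Distance 0: (row=6, col=2)
  Distance 1: (row=5, col=2)
  Distance 2: (row=4, col=2), (row=5, col=1)
  Distance 3: (row=3, col=2), (row=4, col=1), (row=5, col=0)
  Distance 4: (row=2, col=2), (row=3, col=1), (row=4, col=0), (row=6, col=0)  <- goal reached here
One shortest path (4 moves): (row=6, col=2) -> (row=5, col=2) -> (row=5, col=1) -> (row=5, col=0) -> (row=4, col=0)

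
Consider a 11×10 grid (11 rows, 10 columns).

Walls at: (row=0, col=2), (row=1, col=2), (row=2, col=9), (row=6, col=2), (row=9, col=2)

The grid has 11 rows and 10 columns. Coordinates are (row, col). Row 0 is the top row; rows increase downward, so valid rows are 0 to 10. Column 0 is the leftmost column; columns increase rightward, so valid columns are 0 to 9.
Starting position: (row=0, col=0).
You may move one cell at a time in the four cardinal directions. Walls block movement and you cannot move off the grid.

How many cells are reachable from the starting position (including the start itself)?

BFS flood-fill from (row=0, col=0):
  Distance 0: (row=0, col=0)
  Distance 1: (row=0, col=1), (row=1, col=0)
  Distance 2: (row=1, col=1), (row=2, col=0)
  Distance 3: (row=2, col=1), (row=3, col=0)
  Distance 4: (row=2, col=2), (row=3, col=1), (row=4, col=0)
  Distance 5: (row=2, col=3), (row=3, col=2), (row=4, col=1), (row=5, col=0)
  Distance 6: (row=1, col=3), (row=2, col=4), (row=3, col=3), (row=4, col=2), (row=5, col=1), (row=6, col=0)
  Distance 7: (row=0, col=3), (row=1, col=4), (row=2, col=5), (row=3, col=4), (row=4, col=3), (row=5, col=2), (row=6, col=1), (row=7, col=0)
  Distance 8: (row=0, col=4), (row=1, col=5), (row=2, col=6), (row=3, col=5), (row=4, col=4), (row=5, col=3), (row=7, col=1), (row=8, col=0)
  Distance 9: (row=0, col=5), (row=1, col=6), (row=2, col=7), (row=3, col=6), (row=4, col=5), (row=5, col=4), (row=6, col=3), (row=7, col=2), (row=8, col=1), (row=9, col=0)
  Distance 10: (row=0, col=6), (row=1, col=7), (row=2, col=8), (row=3, col=7), (row=4, col=6), (row=5, col=5), (row=6, col=4), (row=7, col=3), (row=8, col=2), (row=9, col=1), (row=10, col=0)
  Distance 11: (row=0, col=7), (row=1, col=8), (row=3, col=8), (row=4, col=7), (row=5, col=6), (row=6, col=5), (row=7, col=4), (row=8, col=3), (row=10, col=1)
  Distance 12: (row=0, col=8), (row=1, col=9), (row=3, col=9), (row=4, col=8), (row=5, col=7), (row=6, col=6), (row=7, col=5), (row=8, col=4), (row=9, col=3), (row=10, col=2)
  Distance 13: (row=0, col=9), (row=4, col=9), (row=5, col=8), (row=6, col=7), (row=7, col=6), (row=8, col=5), (row=9, col=4), (row=10, col=3)
  Distance 14: (row=5, col=9), (row=6, col=8), (row=7, col=7), (row=8, col=6), (row=9, col=5), (row=10, col=4)
  Distance 15: (row=6, col=9), (row=7, col=8), (row=8, col=7), (row=9, col=6), (row=10, col=5)
  Distance 16: (row=7, col=9), (row=8, col=8), (row=9, col=7), (row=10, col=6)
  Distance 17: (row=8, col=9), (row=9, col=8), (row=10, col=7)
  Distance 18: (row=9, col=9), (row=10, col=8)
  Distance 19: (row=10, col=9)
Total reachable: 105 (grid has 105 open cells total)

Answer: Reachable cells: 105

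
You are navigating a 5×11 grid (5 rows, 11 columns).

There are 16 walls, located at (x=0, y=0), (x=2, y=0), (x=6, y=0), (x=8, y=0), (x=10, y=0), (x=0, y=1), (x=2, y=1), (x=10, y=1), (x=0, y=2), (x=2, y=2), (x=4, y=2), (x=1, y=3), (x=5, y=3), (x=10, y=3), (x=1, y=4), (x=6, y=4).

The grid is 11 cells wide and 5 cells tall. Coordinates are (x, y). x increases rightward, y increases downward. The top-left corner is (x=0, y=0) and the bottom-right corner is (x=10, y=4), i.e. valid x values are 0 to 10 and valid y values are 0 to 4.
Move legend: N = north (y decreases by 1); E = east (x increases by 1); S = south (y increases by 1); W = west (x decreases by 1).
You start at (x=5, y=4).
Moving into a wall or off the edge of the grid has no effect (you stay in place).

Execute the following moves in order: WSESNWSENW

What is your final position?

Answer: Final position: (x=4, y=4)

Derivation:
Start: (x=5, y=4)
  W (west): (x=5, y=4) -> (x=4, y=4)
  S (south): blocked, stay at (x=4, y=4)
  E (east): (x=4, y=4) -> (x=5, y=4)
  S (south): blocked, stay at (x=5, y=4)
  N (north): blocked, stay at (x=5, y=4)
  W (west): (x=5, y=4) -> (x=4, y=4)
  S (south): blocked, stay at (x=4, y=4)
  E (east): (x=4, y=4) -> (x=5, y=4)
  N (north): blocked, stay at (x=5, y=4)
  W (west): (x=5, y=4) -> (x=4, y=4)
Final: (x=4, y=4)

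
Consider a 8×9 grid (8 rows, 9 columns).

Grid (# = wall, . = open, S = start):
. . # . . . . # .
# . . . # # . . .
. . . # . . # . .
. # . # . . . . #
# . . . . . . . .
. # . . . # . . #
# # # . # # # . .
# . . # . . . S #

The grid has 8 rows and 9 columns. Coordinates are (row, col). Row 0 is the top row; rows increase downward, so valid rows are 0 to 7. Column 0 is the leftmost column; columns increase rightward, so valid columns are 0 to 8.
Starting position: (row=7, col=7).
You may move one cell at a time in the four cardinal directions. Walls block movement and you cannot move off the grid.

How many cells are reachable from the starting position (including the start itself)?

Answer: Reachable cells: 46

Derivation:
BFS flood-fill from (row=7, col=7):
  Distance 0: (row=7, col=7)
  Distance 1: (row=6, col=7), (row=7, col=6)
  Distance 2: (row=5, col=7), (row=6, col=8), (row=7, col=5)
  Distance 3: (row=4, col=7), (row=5, col=6), (row=7, col=4)
  Distance 4: (row=3, col=7), (row=4, col=6), (row=4, col=8)
  Distance 5: (row=2, col=7), (row=3, col=6), (row=4, col=5)
  Distance 6: (row=1, col=7), (row=2, col=8), (row=3, col=5), (row=4, col=4)
  Distance 7: (row=1, col=6), (row=1, col=8), (row=2, col=5), (row=3, col=4), (row=4, col=3), (row=5, col=4)
  Distance 8: (row=0, col=6), (row=0, col=8), (row=2, col=4), (row=4, col=2), (row=5, col=3)
  Distance 9: (row=0, col=5), (row=3, col=2), (row=4, col=1), (row=5, col=2), (row=6, col=3)
  Distance 10: (row=0, col=4), (row=2, col=2)
  Distance 11: (row=0, col=3), (row=1, col=2), (row=2, col=1)
  Distance 12: (row=1, col=1), (row=1, col=3), (row=2, col=0)
  Distance 13: (row=0, col=1), (row=3, col=0)
  Distance 14: (row=0, col=0)
Total reachable: 46 (grid has 49 open cells total)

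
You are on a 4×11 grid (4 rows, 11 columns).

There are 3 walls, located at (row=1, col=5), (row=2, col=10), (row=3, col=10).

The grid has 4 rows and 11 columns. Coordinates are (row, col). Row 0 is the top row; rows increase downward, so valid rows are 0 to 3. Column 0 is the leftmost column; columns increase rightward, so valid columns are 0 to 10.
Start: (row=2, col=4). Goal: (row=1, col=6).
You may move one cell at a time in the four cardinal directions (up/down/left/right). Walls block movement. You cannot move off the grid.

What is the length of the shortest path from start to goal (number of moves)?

BFS from (row=2, col=4) until reaching (row=1, col=6):
  Distance 0: (row=2, col=4)
  Distance 1: (row=1, col=4), (row=2, col=3), (row=2, col=5), (row=3, col=4)
  Distance 2: (row=0, col=4), (row=1, col=3), (row=2, col=2), (row=2, col=6), (row=3, col=3), (row=3, col=5)
  Distance 3: (row=0, col=3), (row=0, col=5), (row=1, col=2), (row=1, col=6), (row=2, col=1), (row=2, col=7), (row=3, col=2), (row=3, col=6)  <- goal reached here
One shortest path (3 moves): (row=2, col=4) -> (row=2, col=5) -> (row=2, col=6) -> (row=1, col=6)

Answer: Shortest path length: 3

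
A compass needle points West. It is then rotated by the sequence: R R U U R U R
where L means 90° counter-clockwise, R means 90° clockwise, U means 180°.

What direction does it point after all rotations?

Answer: Final heading: East

Derivation:
Start: West
  R (right (90° clockwise)) -> North
  R (right (90° clockwise)) -> East
  U (U-turn (180°)) -> West
  U (U-turn (180°)) -> East
  R (right (90° clockwise)) -> South
  U (U-turn (180°)) -> North
  R (right (90° clockwise)) -> East
Final: East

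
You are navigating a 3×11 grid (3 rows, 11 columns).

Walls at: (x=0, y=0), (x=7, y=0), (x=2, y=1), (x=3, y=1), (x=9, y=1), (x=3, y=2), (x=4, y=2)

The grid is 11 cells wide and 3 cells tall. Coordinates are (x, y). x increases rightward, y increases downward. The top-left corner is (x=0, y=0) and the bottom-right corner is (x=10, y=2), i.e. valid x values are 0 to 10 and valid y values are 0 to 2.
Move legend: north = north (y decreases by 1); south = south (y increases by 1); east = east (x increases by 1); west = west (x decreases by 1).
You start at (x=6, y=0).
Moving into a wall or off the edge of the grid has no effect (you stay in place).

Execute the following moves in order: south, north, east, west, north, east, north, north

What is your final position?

Start: (x=6, y=0)
  south (south): (x=6, y=0) -> (x=6, y=1)
  north (north): (x=6, y=1) -> (x=6, y=0)
  east (east): blocked, stay at (x=6, y=0)
  west (west): (x=6, y=0) -> (x=5, y=0)
  north (north): blocked, stay at (x=5, y=0)
  east (east): (x=5, y=0) -> (x=6, y=0)
  north (north): blocked, stay at (x=6, y=0)
  north (north): blocked, stay at (x=6, y=0)
Final: (x=6, y=0)

Answer: Final position: (x=6, y=0)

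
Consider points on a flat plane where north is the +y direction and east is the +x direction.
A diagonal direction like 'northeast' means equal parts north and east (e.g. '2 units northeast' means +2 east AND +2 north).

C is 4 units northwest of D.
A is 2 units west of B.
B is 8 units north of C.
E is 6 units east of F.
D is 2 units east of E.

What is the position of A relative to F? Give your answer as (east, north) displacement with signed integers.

Place F at the origin (east=0, north=0).
  E is 6 units east of F: delta (east=+6, north=+0); E at (east=6, north=0).
  D is 2 units east of E: delta (east=+2, north=+0); D at (east=8, north=0).
  C is 4 units northwest of D: delta (east=-4, north=+4); C at (east=4, north=4).
  B is 8 units north of C: delta (east=+0, north=+8); B at (east=4, north=12).
  A is 2 units west of B: delta (east=-2, north=+0); A at (east=2, north=12).
Therefore A relative to F: (east=2, north=12).

Answer: A is at (east=2, north=12) relative to F.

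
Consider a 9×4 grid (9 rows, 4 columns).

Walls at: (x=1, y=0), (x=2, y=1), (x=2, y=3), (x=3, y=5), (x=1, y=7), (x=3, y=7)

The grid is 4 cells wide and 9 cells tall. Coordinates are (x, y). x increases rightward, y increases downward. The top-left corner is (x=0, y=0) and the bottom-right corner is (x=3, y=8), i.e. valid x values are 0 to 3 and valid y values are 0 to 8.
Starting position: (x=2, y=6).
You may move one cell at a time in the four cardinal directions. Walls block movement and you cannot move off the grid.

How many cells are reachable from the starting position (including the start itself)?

Answer: Reachable cells: 30

Derivation:
BFS flood-fill from (x=2, y=6):
  Distance 0: (x=2, y=6)
  Distance 1: (x=2, y=5), (x=1, y=6), (x=3, y=6), (x=2, y=7)
  Distance 2: (x=2, y=4), (x=1, y=5), (x=0, y=6), (x=2, y=8)
  Distance 3: (x=1, y=4), (x=3, y=4), (x=0, y=5), (x=0, y=7), (x=1, y=8), (x=3, y=8)
  Distance 4: (x=1, y=3), (x=3, y=3), (x=0, y=4), (x=0, y=8)
  Distance 5: (x=1, y=2), (x=3, y=2), (x=0, y=3)
  Distance 6: (x=1, y=1), (x=3, y=1), (x=0, y=2), (x=2, y=2)
  Distance 7: (x=3, y=0), (x=0, y=1)
  Distance 8: (x=0, y=0), (x=2, y=0)
Total reachable: 30 (grid has 30 open cells total)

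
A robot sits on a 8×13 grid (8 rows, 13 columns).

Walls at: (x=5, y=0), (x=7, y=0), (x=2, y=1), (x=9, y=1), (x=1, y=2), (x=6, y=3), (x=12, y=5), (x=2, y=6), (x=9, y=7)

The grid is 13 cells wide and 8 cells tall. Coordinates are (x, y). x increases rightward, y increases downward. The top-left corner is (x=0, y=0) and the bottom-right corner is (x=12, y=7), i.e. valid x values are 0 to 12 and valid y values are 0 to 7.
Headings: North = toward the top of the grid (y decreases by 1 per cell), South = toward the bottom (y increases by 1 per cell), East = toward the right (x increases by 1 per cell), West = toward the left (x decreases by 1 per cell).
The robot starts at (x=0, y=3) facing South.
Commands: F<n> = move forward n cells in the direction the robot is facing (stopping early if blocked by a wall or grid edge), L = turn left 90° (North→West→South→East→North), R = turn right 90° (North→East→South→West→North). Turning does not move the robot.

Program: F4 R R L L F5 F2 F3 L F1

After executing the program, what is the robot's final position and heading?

Answer: Final position: (x=1, y=7), facing East

Derivation:
Start: (x=0, y=3), facing South
  F4: move forward 4, now at (x=0, y=7)
  R: turn right, now facing West
  R: turn right, now facing North
  L: turn left, now facing West
  L: turn left, now facing South
  F5: move forward 0/5 (blocked), now at (x=0, y=7)
  F2: move forward 0/2 (blocked), now at (x=0, y=7)
  F3: move forward 0/3 (blocked), now at (x=0, y=7)
  L: turn left, now facing East
  F1: move forward 1, now at (x=1, y=7)
Final: (x=1, y=7), facing East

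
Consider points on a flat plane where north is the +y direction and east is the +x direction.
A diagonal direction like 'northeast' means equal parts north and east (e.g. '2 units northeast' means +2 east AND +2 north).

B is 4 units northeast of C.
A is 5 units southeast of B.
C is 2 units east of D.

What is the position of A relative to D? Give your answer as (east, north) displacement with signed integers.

Place D at the origin (east=0, north=0).
  C is 2 units east of D: delta (east=+2, north=+0); C at (east=2, north=0).
  B is 4 units northeast of C: delta (east=+4, north=+4); B at (east=6, north=4).
  A is 5 units southeast of B: delta (east=+5, north=-5); A at (east=11, north=-1).
Therefore A relative to D: (east=11, north=-1).

Answer: A is at (east=11, north=-1) relative to D.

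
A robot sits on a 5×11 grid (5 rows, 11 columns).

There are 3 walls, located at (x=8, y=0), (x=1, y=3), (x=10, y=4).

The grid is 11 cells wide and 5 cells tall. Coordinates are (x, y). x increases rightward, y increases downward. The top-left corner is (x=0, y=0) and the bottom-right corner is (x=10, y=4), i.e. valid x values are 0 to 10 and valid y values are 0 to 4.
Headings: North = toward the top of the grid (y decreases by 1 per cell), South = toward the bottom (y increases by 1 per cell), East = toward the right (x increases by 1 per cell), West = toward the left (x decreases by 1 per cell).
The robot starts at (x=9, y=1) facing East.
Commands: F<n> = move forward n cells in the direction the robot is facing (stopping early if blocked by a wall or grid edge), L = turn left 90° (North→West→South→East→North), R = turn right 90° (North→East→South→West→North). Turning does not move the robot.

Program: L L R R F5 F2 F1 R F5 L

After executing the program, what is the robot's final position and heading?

Answer: Final position: (x=10, y=3), facing East

Derivation:
Start: (x=9, y=1), facing East
  L: turn left, now facing North
  L: turn left, now facing West
  R: turn right, now facing North
  R: turn right, now facing East
  F5: move forward 1/5 (blocked), now at (x=10, y=1)
  F2: move forward 0/2 (blocked), now at (x=10, y=1)
  F1: move forward 0/1 (blocked), now at (x=10, y=1)
  R: turn right, now facing South
  F5: move forward 2/5 (blocked), now at (x=10, y=3)
  L: turn left, now facing East
Final: (x=10, y=3), facing East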